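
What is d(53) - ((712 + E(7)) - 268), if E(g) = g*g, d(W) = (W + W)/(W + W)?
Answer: -492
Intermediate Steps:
d(W) = 1 (d(W) = (2*W)/((2*W)) = (2*W)*(1/(2*W)) = 1)
E(g) = g²
d(53) - ((712 + E(7)) - 268) = 1 - ((712 + 7²) - 268) = 1 - ((712 + 49) - 268) = 1 - (761 - 268) = 1 - 1*493 = 1 - 493 = -492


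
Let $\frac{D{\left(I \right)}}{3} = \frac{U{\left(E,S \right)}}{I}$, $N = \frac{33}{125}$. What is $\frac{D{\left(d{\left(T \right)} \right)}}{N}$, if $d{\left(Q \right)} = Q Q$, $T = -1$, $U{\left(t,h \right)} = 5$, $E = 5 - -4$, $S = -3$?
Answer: $\frac{625}{11} \approx 56.818$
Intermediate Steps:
$E = 9$ ($E = 5 + 4 = 9$)
$d{\left(Q \right)} = Q^{2}$
$N = \frac{33}{125}$ ($N = 33 \cdot \frac{1}{125} = \frac{33}{125} \approx 0.264$)
$D{\left(I \right)} = \frac{15}{I}$ ($D{\left(I \right)} = 3 \frac{5}{I} = \frac{15}{I}$)
$\frac{D{\left(d{\left(T \right)} \right)}}{N} = \frac{15 \frac{1}{\left(-1\right)^{2}}}{\frac{33}{125}} = \frac{15}{1} \cdot \frac{125}{33} = 15 \cdot 1 \cdot \frac{125}{33} = 15 \cdot \frac{125}{33} = \frac{625}{11}$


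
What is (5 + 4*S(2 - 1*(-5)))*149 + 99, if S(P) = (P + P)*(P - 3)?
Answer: 34220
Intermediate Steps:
S(P) = 2*P*(-3 + P) (S(P) = (2*P)*(-3 + P) = 2*P*(-3 + P))
(5 + 4*S(2 - 1*(-5)))*149 + 99 = (5 + 4*(2*(2 - 1*(-5))*(-3 + (2 - 1*(-5)))))*149 + 99 = (5 + 4*(2*(2 + 5)*(-3 + (2 + 5))))*149 + 99 = (5 + 4*(2*7*(-3 + 7)))*149 + 99 = (5 + 4*(2*7*4))*149 + 99 = (5 + 4*56)*149 + 99 = (5 + 224)*149 + 99 = 229*149 + 99 = 34121 + 99 = 34220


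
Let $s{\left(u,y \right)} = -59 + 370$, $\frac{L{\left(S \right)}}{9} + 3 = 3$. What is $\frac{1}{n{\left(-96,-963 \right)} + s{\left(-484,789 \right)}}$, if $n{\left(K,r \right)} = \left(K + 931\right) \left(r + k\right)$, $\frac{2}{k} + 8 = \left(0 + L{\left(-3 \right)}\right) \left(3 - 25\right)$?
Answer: $- \frac{4}{3216011} \approx -1.2438 \cdot 10^{-6}$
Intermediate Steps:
$L{\left(S \right)} = 0$ ($L{\left(S \right)} = -27 + 9 \cdot 3 = -27 + 27 = 0$)
$k = - \frac{1}{4}$ ($k = \frac{2}{-8 + \left(0 + 0\right) \left(3 - 25\right)} = \frac{2}{-8 + 0 \left(3 - 25\right)} = \frac{2}{-8 + 0 \left(-22\right)} = \frac{2}{-8 + 0} = \frac{2}{-8} = 2 \left(- \frac{1}{8}\right) = - \frac{1}{4} \approx -0.25$)
$n{\left(K,r \right)} = \left(931 + K\right) \left(- \frac{1}{4} + r\right)$ ($n{\left(K,r \right)} = \left(K + 931\right) \left(r - \frac{1}{4}\right) = \left(931 + K\right) \left(- \frac{1}{4} + r\right)$)
$s{\left(u,y \right)} = 311$
$\frac{1}{n{\left(-96,-963 \right)} + s{\left(-484,789 \right)}} = \frac{1}{\left(- \frac{931}{4} + 931 \left(-963\right) - -24 - -92448\right) + 311} = \frac{1}{\left(- \frac{931}{4} - 896553 + 24 + 92448\right) + 311} = \frac{1}{- \frac{3217255}{4} + 311} = \frac{1}{- \frac{3216011}{4}} = - \frac{4}{3216011}$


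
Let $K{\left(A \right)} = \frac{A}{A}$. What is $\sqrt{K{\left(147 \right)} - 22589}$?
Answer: $2 i \sqrt{5647} \approx 150.29 i$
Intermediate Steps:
$K{\left(A \right)} = 1$
$\sqrt{K{\left(147 \right)} - 22589} = \sqrt{1 - 22589} = \sqrt{-22588} = 2 i \sqrt{5647}$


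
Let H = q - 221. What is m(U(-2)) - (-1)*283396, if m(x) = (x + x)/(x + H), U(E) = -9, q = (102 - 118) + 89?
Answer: 44493190/157 ≈ 2.8340e+5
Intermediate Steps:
q = 73 (q = -16 + 89 = 73)
H = -148 (H = 73 - 221 = -148)
m(x) = 2*x/(-148 + x) (m(x) = (x + x)/(x - 148) = (2*x)/(-148 + x) = 2*x/(-148 + x))
m(U(-2)) - (-1)*283396 = 2*(-9)/(-148 - 9) - (-1)*283396 = 2*(-9)/(-157) - 1*(-283396) = 2*(-9)*(-1/157) + 283396 = 18/157 + 283396 = 44493190/157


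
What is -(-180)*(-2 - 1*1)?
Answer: -540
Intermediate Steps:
-(-180)*(-2 - 1*1) = -(-180)*(-2 - 1) = -(-180)*(-3) = -45*12 = -540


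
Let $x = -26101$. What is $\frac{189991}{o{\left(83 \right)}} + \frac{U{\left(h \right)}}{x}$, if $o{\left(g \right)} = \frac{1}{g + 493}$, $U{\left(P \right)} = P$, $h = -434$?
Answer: $\frac{2856358132850}{26101} \approx 1.0943 \cdot 10^{8}$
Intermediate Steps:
$o{\left(g \right)} = \frac{1}{493 + g}$
$\frac{189991}{o{\left(83 \right)}} + \frac{U{\left(h \right)}}{x} = \frac{189991}{\frac{1}{493 + 83}} - \frac{434}{-26101} = \frac{189991}{\frac{1}{576}} - - \frac{434}{26101} = 189991 \frac{1}{\frac{1}{576}} + \frac{434}{26101} = 189991 \cdot 576 + \frac{434}{26101} = 109434816 + \frac{434}{26101} = \frac{2856358132850}{26101}$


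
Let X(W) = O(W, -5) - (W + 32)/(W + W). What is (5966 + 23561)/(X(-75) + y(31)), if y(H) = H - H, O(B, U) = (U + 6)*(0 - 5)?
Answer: -4429050/793 ≈ -5585.2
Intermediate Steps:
O(B, U) = -30 - 5*U (O(B, U) = (6 + U)*(-5) = -30 - 5*U)
y(H) = 0
X(W) = -5 - (32 + W)/(2*W) (X(W) = (-30 - 5*(-5)) - (W + 32)/(W + W) = (-30 + 25) - (32 + W)/(2*W) = -5 - (32 + W)*1/(2*W) = -5 - (32 + W)/(2*W))
(5966 + 23561)/(X(-75) + y(31)) = (5966 + 23561)/((-11/2 - 16/(-75)) + 0) = 29527/((-11/2 - 16*(-1/75)) + 0) = 29527/((-11/2 + 16/75) + 0) = 29527/(-793/150 + 0) = 29527/(-793/150) = 29527*(-150/793) = -4429050/793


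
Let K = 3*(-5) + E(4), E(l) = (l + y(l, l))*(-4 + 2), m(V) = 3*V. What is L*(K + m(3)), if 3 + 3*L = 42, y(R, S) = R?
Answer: -286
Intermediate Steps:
L = 13 (L = -1 + (⅓)*42 = -1 + 14 = 13)
E(l) = -4*l (E(l) = (l + l)*(-4 + 2) = (2*l)*(-2) = -4*l)
K = -31 (K = 3*(-5) - 4*4 = -15 - 16 = -31)
L*(K + m(3)) = 13*(-31 + 3*3) = 13*(-31 + 9) = 13*(-22) = -286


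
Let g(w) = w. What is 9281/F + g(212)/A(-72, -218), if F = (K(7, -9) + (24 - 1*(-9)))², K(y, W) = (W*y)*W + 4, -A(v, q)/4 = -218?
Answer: 10679253/39764944 ≈ 0.26856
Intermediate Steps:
A(v, q) = 872 (A(v, q) = -4*(-218) = 872)
K(y, W) = 4 + y*W² (K(y, W) = y*W² + 4 = 4 + y*W²)
F = 364816 (F = ((4 + 7*(-9)²) + (24 - 1*(-9)))² = ((4 + 7*81) + (24 + 9))² = ((4 + 567) + 33)² = (571 + 33)² = 604² = 364816)
9281/F + g(212)/A(-72, -218) = 9281/364816 + 212/872 = 9281*(1/364816) + 212*(1/872) = 9281/364816 + 53/218 = 10679253/39764944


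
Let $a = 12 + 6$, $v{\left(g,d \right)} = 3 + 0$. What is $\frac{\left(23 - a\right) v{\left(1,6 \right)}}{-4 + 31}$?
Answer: $\frac{5}{9} \approx 0.55556$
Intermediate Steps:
$v{\left(g,d \right)} = 3$
$a = 18$
$\frac{\left(23 - a\right) v{\left(1,6 \right)}}{-4 + 31} = \frac{\left(23 - 18\right) 3}{-4 + 31} = \frac{\left(23 - 18\right) 3}{27} = 5 \cdot 3 \cdot \frac{1}{27} = 15 \cdot \frac{1}{27} = \frac{5}{9}$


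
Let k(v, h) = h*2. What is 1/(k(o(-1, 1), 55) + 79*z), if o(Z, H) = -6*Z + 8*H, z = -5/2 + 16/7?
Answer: 14/1303 ≈ 0.010744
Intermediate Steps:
z = -3/14 (z = -5*1/2 + 16*(1/7) = -5/2 + 16/7 = -3/14 ≈ -0.21429)
k(v, h) = 2*h
1/(k(o(-1, 1), 55) + 79*z) = 1/(2*55 + 79*(-3/14)) = 1/(110 - 237/14) = 1/(1303/14) = 14/1303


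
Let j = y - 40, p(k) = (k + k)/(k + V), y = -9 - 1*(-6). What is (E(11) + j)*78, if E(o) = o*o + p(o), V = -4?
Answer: 44304/7 ≈ 6329.1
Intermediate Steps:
y = -3 (y = -9 + 6 = -3)
p(k) = 2*k/(-4 + k) (p(k) = (k + k)/(k - 4) = (2*k)/(-4 + k) = 2*k/(-4 + k))
E(o) = o**2 + 2*o/(-4 + o) (E(o) = o*o + 2*o/(-4 + o) = o**2 + 2*o/(-4 + o))
j = -43 (j = -3 - 40 = -43)
(E(11) + j)*78 = (11*(2 + 11*(-4 + 11))/(-4 + 11) - 43)*78 = (11*(2 + 11*7)/7 - 43)*78 = (11*(1/7)*(2 + 77) - 43)*78 = (11*(1/7)*79 - 43)*78 = (869/7 - 43)*78 = (568/7)*78 = 44304/7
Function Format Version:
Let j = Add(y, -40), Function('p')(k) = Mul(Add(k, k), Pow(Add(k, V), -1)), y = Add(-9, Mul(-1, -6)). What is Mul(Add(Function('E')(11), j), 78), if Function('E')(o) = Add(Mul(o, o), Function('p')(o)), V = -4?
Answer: Rational(44304, 7) ≈ 6329.1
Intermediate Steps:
y = -3 (y = Add(-9, 6) = -3)
Function('p')(k) = Mul(2, k, Pow(Add(-4, k), -1)) (Function('p')(k) = Mul(Add(k, k), Pow(Add(k, -4), -1)) = Mul(Mul(2, k), Pow(Add(-4, k), -1)) = Mul(2, k, Pow(Add(-4, k), -1)))
Function('E')(o) = Add(Pow(o, 2), Mul(2, o, Pow(Add(-4, o), -1))) (Function('E')(o) = Add(Mul(o, o), Mul(2, o, Pow(Add(-4, o), -1))) = Add(Pow(o, 2), Mul(2, o, Pow(Add(-4, o), -1))))
j = -43 (j = Add(-3, -40) = -43)
Mul(Add(Function('E')(11), j), 78) = Mul(Add(Mul(11, Pow(Add(-4, 11), -1), Add(2, Mul(11, Add(-4, 11)))), -43), 78) = Mul(Add(Mul(11, Pow(7, -1), Add(2, Mul(11, 7))), -43), 78) = Mul(Add(Mul(11, Rational(1, 7), Add(2, 77)), -43), 78) = Mul(Add(Mul(11, Rational(1, 7), 79), -43), 78) = Mul(Add(Rational(869, 7), -43), 78) = Mul(Rational(568, 7), 78) = Rational(44304, 7)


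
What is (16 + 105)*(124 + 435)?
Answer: 67639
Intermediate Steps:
(16 + 105)*(124 + 435) = 121*559 = 67639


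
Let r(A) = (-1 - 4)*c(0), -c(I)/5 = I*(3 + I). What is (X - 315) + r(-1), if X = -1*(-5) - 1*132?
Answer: -442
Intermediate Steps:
c(I) = -5*I*(3 + I)
X = -127 (X = 5 - 132 = -127)
r(A) = 0 (r(A) = (-1 - 4)*(-5*0*(3 + 0)) = -(-25)*0*3 = -5*0 = 0)
(X - 315) + r(-1) = (-127 - 315) + 0 = -442 + 0 = -442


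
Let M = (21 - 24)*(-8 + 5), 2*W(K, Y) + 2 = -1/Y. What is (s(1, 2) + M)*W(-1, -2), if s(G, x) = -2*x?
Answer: -15/4 ≈ -3.7500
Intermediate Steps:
W(K, Y) = -1 - 1/(2*Y) (W(K, Y) = -1 + (-1/Y)/2 = -1 - 1/(2*Y))
M = 9 (M = -3*(-3) = 9)
(s(1, 2) + M)*W(-1, -2) = (-2*2 + 9)*((-½ - 1*(-2))/(-2)) = (-4 + 9)*(-(-½ + 2)/2) = 5*(-½*3/2) = 5*(-¾) = -15/4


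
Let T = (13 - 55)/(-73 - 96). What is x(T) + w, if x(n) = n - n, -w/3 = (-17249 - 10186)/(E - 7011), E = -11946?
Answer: -27435/6319 ≈ -4.3417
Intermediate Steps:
T = 42/169 (T = -42/(-169) = -42*(-1/169) = 42/169 ≈ 0.24852)
w = -27435/6319 (w = -3*(-17249 - 10186)/(-11946 - 7011) = -(-82305)/(-18957) = -(-82305)*(-1)/18957 = -3*9145/6319 = -27435/6319 ≈ -4.3417)
x(n) = 0
x(T) + w = 0 - 27435/6319 = -27435/6319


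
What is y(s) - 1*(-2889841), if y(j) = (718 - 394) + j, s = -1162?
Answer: 2889003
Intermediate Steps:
y(j) = 324 + j
y(s) - 1*(-2889841) = (324 - 1162) - 1*(-2889841) = -838 + 2889841 = 2889003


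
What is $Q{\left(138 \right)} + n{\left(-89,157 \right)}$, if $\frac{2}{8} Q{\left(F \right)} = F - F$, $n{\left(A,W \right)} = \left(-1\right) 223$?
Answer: $-223$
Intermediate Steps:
$n{\left(A,W \right)} = -223$
$Q{\left(F \right)} = 0$ ($Q{\left(F \right)} = 4 \left(F - F\right) = 4 \cdot 0 = 0$)
$Q{\left(138 \right)} + n{\left(-89,157 \right)} = 0 - 223 = -223$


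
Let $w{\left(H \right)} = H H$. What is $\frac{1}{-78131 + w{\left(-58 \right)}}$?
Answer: $- \frac{1}{74767} \approx -1.3375 \cdot 10^{-5}$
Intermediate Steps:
$w{\left(H \right)} = H^{2}$
$\frac{1}{-78131 + w{\left(-58 \right)}} = \frac{1}{-78131 + \left(-58\right)^{2}} = \frac{1}{-78131 + 3364} = \frac{1}{-74767} = - \frac{1}{74767}$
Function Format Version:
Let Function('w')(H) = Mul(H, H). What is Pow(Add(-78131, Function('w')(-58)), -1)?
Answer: Rational(-1, 74767) ≈ -1.3375e-5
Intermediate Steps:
Function('w')(H) = Pow(H, 2)
Pow(Add(-78131, Function('w')(-58)), -1) = Pow(Add(-78131, Pow(-58, 2)), -1) = Pow(Add(-78131, 3364), -1) = Pow(-74767, -1) = Rational(-1, 74767)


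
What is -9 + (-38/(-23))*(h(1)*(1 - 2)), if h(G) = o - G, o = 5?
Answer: -359/23 ≈ -15.609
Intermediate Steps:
h(G) = 5 - G
-9 + (-38/(-23))*(h(1)*(1 - 2)) = -9 + (-38/(-23))*((5 - 1*1)*(1 - 2)) = -9 + (-38*(-1/23))*((5 - 1)*(-1)) = -9 + 38*(4*(-1))/23 = -9 + (38/23)*(-4) = -9 - 152/23 = -359/23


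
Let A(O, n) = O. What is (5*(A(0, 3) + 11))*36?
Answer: 1980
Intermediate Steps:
(5*(A(0, 3) + 11))*36 = (5*(0 + 11))*36 = (5*11)*36 = 55*36 = 1980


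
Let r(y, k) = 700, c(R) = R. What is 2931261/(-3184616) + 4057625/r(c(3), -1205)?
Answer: 129199256143/22292312 ≈ 5795.7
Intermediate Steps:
2931261/(-3184616) + 4057625/r(c(3), -1205) = 2931261/(-3184616) + 4057625/700 = 2931261*(-1/3184616) + 4057625*(1/700) = -2931261/3184616 + 162305/28 = 129199256143/22292312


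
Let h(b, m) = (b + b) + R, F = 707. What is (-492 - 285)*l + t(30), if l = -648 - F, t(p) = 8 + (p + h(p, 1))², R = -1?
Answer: 1060764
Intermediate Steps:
h(b, m) = -1 + 2*b (h(b, m) = (b + b) - 1 = 2*b - 1 = -1 + 2*b)
t(p) = 8 + (-1 + 3*p)² (t(p) = 8 + (p + (-1 + 2*p))² = 8 + (-1 + 3*p)²)
l = -1355 (l = -648 - 1*707 = -648 - 707 = -1355)
(-492 - 285)*l + t(30) = (-492 - 285)*(-1355) + (8 + (-1 + 3*30)²) = -777*(-1355) + (8 + (-1 + 90)²) = 1052835 + (8 + 89²) = 1052835 + (8 + 7921) = 1052835 + 7929 = 1060764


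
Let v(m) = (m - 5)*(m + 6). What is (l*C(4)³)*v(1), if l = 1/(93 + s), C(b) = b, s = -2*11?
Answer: -1792/71 ≈ -25.239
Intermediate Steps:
s = -22
v(m) = (-5 + m)*(6 + m)
l = 1/71 (l = 1/(93 - 22) = 1/71 ≈ 0.014085)
(l*C(4)³)*v(1) = ((1/71)*4³)*(-30 + 1 + 1²) = ((1/71)*64)*(-30 + 1 + 1) = (64/71)*(-28) = -1792/71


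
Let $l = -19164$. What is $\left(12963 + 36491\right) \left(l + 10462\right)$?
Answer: $-430348708$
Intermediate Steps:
$\left(12963 + 36491\right) \left(l + 10462\right) = \left(12963 + 36491\right) \left(-19164 + 10462\right) = 49454 \left(-8702\right) = -430348708$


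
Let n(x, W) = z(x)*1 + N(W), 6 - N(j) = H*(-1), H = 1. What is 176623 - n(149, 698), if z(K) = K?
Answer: 176467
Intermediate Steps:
N(j) = 7 (N(j) = 6 - (-1) = 6 - 1*(-1) = 6 + 1 = 7)
n(x, W) = 7 + x (n(x, W) = x*1 + 7 = x + 7 = 7 + x)
176623 - n(149, 698) = 176623 - (7 + 149) = 176623 - 1*156 = 176623 - 156 = 176467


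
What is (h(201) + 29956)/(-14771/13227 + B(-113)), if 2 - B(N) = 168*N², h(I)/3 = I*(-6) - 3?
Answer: -348253683/28374442901 ≈ -0.012273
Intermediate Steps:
h(I) = -9 - 18*I (h(I) = 3*(I*(-6) - 3) = 3*(-6*I - 3) = 3*(-3 - 6*I) = -9 - 18*I)
B(N) = 2 - 168*N²
(h(201) + 29956)/(-14771/13227 + B(-113)) = ((-9 - 18*201) + 29956)/(-14771/13227 + (2 - 168*(-113)²)) = ((-9 - 3618) + 29956)/(-14771*1/13227 + (2 - 168*12769)) = (-3627 + 29956)/(-14771/13227 + (2 - 2145192)) = 26329/(-14771/13227 - 2145190) = 26329/(-28374442901/13227) = 26329*(-13227/28374442901) = -348253683/28374442901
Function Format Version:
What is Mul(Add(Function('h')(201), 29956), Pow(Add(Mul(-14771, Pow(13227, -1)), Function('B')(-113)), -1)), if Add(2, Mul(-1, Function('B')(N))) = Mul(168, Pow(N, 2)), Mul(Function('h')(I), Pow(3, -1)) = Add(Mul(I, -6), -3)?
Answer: Rational(-348253683, 28374442901) ≈ -0.012273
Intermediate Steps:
Function('h')(I) = Add(-9, Mul(-18, I)) (Function('h')(I) = Mul(3, Add(Mul(I, -6), -3)) = Mul(3, Add(Mul(-6, I), -3)) = Mul(3, Add(-3, Mul(-6, I))) = Add(-9, Mul(-18, I)))
Function('B')(N) = Add(2, Mul(-168, Pow(N, 2))) (Function('B')(N) = Add(2, Mul(-1, Mul(168, Pow(N, 2)))) = Add(2, Mul(-168, Pow(N, 2))))
Mul(Add(Function('h')(201), 29956), Pow(Add(Mul(-14771, Pow(13227, -1)), Function('B')(-113)), -1)) = Mul(Add(Add(-9, Mul(-18, 201)), 29956), Pow(Add(Mul(-14771, Pow(13227, -1)), Add(2, Mul(-168, Pow(-113, 2)))), -1)) = Mul(Add(Add(-9, -3618), 29956), Pow(Add(Mul(-14771, Rational(1, 13227)), Add(2, Mul(-168, 12769))), -1)) = Mul(Add(-3627, 29956), Pow(Add(Rational(-14771, 13227), Add(2, -2145192)), -1)) = Mul(26329, Pow(Add(Rational(-14771, 13227), -2145190), -1)) = Mul(26329, Pow(Rational(-28374442901, 13227), -1)) = Mul(26329, Rational(-13227, 28374442901)) = Rational(-348253683, 28374442901)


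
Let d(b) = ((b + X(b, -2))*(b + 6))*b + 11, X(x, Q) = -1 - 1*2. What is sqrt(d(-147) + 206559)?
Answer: 4*I*sqrt(181405) ≈ 1703.7*I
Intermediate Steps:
X(x, Q) = -3 (X(x, Q) = -1 - 2 = -3)
d(b) = 11 + b*(-3 + b)*(6 + b) (d(b) = ((b - 3)*(b + 6))*b + 11 = ((-3 + b)*(6 + b))*b + 11 = b*(-3 + b)*(6 + b) + 11 = 11 + b*(-3 + b)*(6 + b))
sqrt(d(-147) + 206559) = sqrt((11 + (-147)**3 - 18*(-147) + 3*(-147)**2) + 206559) = sqrt((11 - 3176523 + 2646 + 3*21609) + 206559) = sqrt((11 - 3176523 + 2646 + 64827) + 206559) = sqrt(-3109039 + 206559) = sqrt(-2902480) = 4*I*sqrt(181405)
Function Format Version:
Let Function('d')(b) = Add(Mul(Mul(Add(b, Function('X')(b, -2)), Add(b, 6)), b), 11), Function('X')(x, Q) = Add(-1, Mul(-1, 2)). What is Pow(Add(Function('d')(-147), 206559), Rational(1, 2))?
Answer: Mul(4, I, Pow(181405, Rational(1, 2))) ≈ Mul(1703.7, I)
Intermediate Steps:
Function('X')(x, Q) = -3 (Function('X')(x, Q) = Add(-1, -2) = -3)
Function('d')(b) = Add(11, Mul(b, Add(-3, b), Add(6, b))) (Function('d')(b) = Add(Mul(Mul(Add(b, -3), Add(b, 6)), b), 11) = Add(Mul(Mul(Add(-3, b), Add(6, b)), b), 11) = Add(Mul(b, Add(-3, b), Add(6, b)), 11) = Add(11, Mul(b, Add(-3, b), Add(6, b))))
Pow(Add(Function('d')(-147), 206559), Rational(1, 2)) = Pow(Add(Add(11, Pow(-147, 3), Mul(-18, -147), Mul(3, Pow(-147, 2))), 206559), Rational(1, 2)) = Pow(Add(Add(11, -3176523, 2646, Mul(3, 21609)), 206559), Rational(1, 2)) = Pow(Add(Add(11, -3176523, 2646, 64827), 206559), Rational(1, 2)) = Pow(Add(-3109039, 206559), Rational(1, 2)) = Pow(-2902480, Rational(1, 2)) = Mul(4, I, Pow(181405, Rational(1, 2)))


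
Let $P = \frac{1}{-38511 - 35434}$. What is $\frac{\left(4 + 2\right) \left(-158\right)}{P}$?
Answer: $70099860$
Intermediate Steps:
$P = - \frac{1}{73945}$ ($P = \frac{1}{-73945} = - \frac{1}{73945} \approx -1.3524 \cdot 10^{-5}$)
$\frac{\left(4 + 2\right) \left(-158\right)}{P} = \frac{\left(4 + 2\right) \left(-158\right)}{- \frac{1}{73945}} = 6 \left(-158\right) \left(-73945\right) = \left(-948\right) \left(-73945\right) = 70099860$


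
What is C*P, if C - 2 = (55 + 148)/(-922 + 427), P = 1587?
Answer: 416323/165 ≈ 2523.2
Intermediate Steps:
C = 787/495 (C = 2 + (55 + 148)/(-922 + 427) = 2 + 203/(-495) = 2 + 203*(-1/495) = 2 - 203/495 = 787/495 ≈ 1.5899)
C*P = (787/495)*1587 = 416323/165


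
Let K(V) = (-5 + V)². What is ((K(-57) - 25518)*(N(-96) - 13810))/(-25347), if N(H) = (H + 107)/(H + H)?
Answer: -28734641447/2433312 ≈ -11809.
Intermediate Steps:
N(H) = (107 + H)/(2*H) (N(H) = (107 + H)/((2*H)) = (107 + H)*(1/(2*H)) = (107 + H)/(2*H))
((K(-57) - 25518)*(N(-96) - 13810))/(-25347) = (((-5 - 57)² - 25518)*((½)*(107 - 96)/(-96) - 13810))/(-25347) = (((-62)² - 25518)*((½)*(-1/96)*11 - 13810))*(-1/25347) = ((3844 - 25518)*(-11/192 - 13810))*(-1/25347) = -21674*(-2651531/192)*(-1/25347) = (28734641447/96)*(-1/25347) = -28734641447/2433312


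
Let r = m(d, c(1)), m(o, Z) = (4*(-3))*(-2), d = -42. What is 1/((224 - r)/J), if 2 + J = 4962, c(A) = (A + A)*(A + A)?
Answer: 124/5 ≈ 24.800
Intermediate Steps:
c(A) = 4*A² (c(A) = (2*A)*(2*A) = 4*A²)
J = 4960 (J = -2 + 4962 = 4960)
m(o, Z) = 24 (m(o, Z) = -12*(-2) = 24)
r = 24
1/((224 - r)/J) = 1/((224 - 1*24)/4960) = 1/((224 - 24)*(1/4960)) = 1/(200*(1/4960)) = 1/(5/124) = 124/5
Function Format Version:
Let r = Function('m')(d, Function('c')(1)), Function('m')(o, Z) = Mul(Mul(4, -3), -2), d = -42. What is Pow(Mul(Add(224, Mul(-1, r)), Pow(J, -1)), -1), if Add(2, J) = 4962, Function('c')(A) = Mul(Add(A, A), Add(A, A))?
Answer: Rational(124, 5) ≈ 24.800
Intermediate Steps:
Function('c')(A) = Mul(4, Pow(A, 2)) (Function('c')(A) = Mul(Mul(2, A), Mul(2, A)) = Mul(4, Pow(A, 2)))
J = 4960 (J = Add(-2, 4962) = 4960)
Function('m')(o, Z) = 24 (Function('m')(o, Z) = Mul(-12, -2) = 24)
r = 24
Pow(Mul(Add(224, Mul(-1, r)), Pow(J, -1)), -1) = Pow(Mul(Add(224, Mul(-1, 24)), Pow(4960, -1)), -1) = Pow(Mul(Add(224, -24), Rational(1, 4960)), -1) = Pow(Mul(200, Rational(1, 4960)), -1) = Pow(Rational(5, 124), -1) = Rational(124, 5)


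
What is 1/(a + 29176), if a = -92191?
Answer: -1/63015 ≈ -1.5869e-5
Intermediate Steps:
1/(a + 29176) = 1/(-92191 + 29176) = 1/(-63015) = -1/63015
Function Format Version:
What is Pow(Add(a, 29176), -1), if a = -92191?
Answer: Rational(-1, 63015) ≈ -1.5869e-5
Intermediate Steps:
Pow(Add(a, 29176), -1) = Pow(Add(-92191, 29176), -1) = Pow(-63015, -1) = Rational(-1, 63015)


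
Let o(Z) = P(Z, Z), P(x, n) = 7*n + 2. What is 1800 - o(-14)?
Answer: 1896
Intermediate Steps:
P(x, n) = 2 + 7*n
o(Z) = 2 + 7*Z
1800 - o(-14) = 1800 - (2 + 7*(-14)) = 1800 - (2 - 98) = 1800 - 1*(-96) = 1800 + 96 = 1896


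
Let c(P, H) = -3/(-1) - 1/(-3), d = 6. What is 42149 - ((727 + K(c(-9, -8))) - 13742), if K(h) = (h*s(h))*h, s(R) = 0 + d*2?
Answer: 165092/3 ≈ 55031.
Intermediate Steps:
s(R) = 12 (s(R) = 0 + 6*2 = 0 + 12 = 12)
c(P, H) = 10/3 (c(P, H) = -3*(-1) - 1*(-⅓) = 3 + ⅓ = 10/3)
K(h) = 12*h² (K(h) = (h*12)*h = (12*h)*h = 12*h²)
42149 - ((727 + K(c(-9, -8))) - 13742) = 42149 - ((727 + 12*(10/3)²) - 13742) = 42149 - ((727 + 12*(100/9)) - 13742) = 42149 - ((727 + 400/3) - 13742) = 42149 - (2581/3 - 13742) = 42149 - 1*(-38645/3) = 42149 + 38645/3 = 165092/3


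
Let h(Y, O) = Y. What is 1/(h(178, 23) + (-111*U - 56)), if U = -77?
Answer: 1/8669 ≈ 0.00011535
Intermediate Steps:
1/(h(178, 23) + (-111*U - 56)) = 1/(178 + (-111*(-77) - 56)) = 1/(178 + (8547 - 56)) = 1/(178 + 8491) = 1/8669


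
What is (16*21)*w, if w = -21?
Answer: -7056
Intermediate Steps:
(16*21)*w = (16*21)*(-21) = 336*(-21) = -7056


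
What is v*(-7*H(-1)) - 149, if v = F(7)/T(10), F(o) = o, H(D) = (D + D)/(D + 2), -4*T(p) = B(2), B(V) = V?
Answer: -345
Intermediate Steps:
T(p) = -1/2 (T(p) = -1/4*2 = -1/2)
H(D) = 2*D/(2 + D) (H(D) = (2*D)/(2 + D) = 2*D/(2 + D))
v = -14 (v = 7/(-1/2) = 7*(-2) = -14)
v*(-7*H(-1)) - 149 = -(-98)*2*(-1)/(2 - 1) - 149 = -(-98)*2*(-1)/1 - 149 = -(-98)*2*(-1)*1 - 149 = -(-98)*(-2) - 149 = -14*14 - 149 = -196 - 149 = -345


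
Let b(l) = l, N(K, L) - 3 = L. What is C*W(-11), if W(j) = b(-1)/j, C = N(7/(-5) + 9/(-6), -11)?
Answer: -8/11 ≈ -0.72727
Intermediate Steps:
N(K, L) = 3 + L
C = -8 (C = 3 - 11 = -8)
W(j) = -1/j
C*W(-11) = -(-8)/(-11) = -(-8)*(-1)/11 = -8*1/11 = -8/11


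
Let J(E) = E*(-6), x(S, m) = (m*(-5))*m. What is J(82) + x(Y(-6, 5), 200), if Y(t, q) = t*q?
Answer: -200492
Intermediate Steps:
Y(t, q) = q*t
x(S, m) = -5*m² (x(S, m) = (-5*m)*m = -5*m²)
J(E) = -6*E
J(82) + x(Y(-6, 5), 200) = -6*82 - 5*200² = -492 - 5*40000 = -492 - 200000 = -200492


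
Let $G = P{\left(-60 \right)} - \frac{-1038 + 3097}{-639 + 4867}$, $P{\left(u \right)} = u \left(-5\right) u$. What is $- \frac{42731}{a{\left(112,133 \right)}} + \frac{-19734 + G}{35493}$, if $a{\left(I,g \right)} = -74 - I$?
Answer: $\frac{1063787890813}{4651996524} \approx 228.67$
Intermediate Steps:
$P{\left(u \right)} = - 5 u^{2}$ ($P{\left(u \right)} = - 5 u u = - 5 u^{2}$)
$G = - \frac{76106059}{4228}$ ($G = - 5 \left(-60\right)^{2} - \frac{-1038 + 3097}{-639 + 4867} = \left(-5\right) 3600 - \frac{2059}{4228} = -18000 - 2059 \cdot \frac{1}{4228} = -18000 - \frac{2059}{4228} = - \frac{76106059}{4228} \approx -18001.0$)
$- \frac{42731}{a{\left(112,133 \right)}} + \frac{-19734 + G}{35493} = - \frac{42731}{-74 - 112} + \frac{-19734 - \frac{76106059}{4228}}{35493} = - \frac{42731}{-74 - 112} - \frac{159541411}{150064404} = - \frac{42731}{-186} - \frac{159541411}{150064404} = \left(-42731\right) \left(- \frac{1}{186}\right) - \frac{159541411}{150064404} = \frac{42731}{186} - \frac{159541411}{150064404} = \frac{1063787890813}{4651996524}$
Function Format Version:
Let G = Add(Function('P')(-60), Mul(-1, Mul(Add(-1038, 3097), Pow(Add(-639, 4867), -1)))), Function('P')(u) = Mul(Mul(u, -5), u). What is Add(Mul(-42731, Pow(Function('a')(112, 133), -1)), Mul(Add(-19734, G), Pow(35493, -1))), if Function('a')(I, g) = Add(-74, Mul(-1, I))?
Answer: Rational(1063787890813, 4651996524) ≈ 228.67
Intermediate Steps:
Function('P')(u) = Mul(-5, Pow(u, 2)) (Function('P')(u) = Mul(Mul(-5, u), u) = Mul(-5, Pow(u, 2)))
G = Rational(-76106059, 4228) (G = Add(Mul(-5, Pow(-60, 2)), Mul(-1, Mul(Add(-1038, 3097), Pow(Add(-639, 4867), -1)))) = Add(Mul(-5, 3600), Mul(-1, Mul(2059, Pow(4228, -1)))) = Add(-18000, Mul(-1, Mul(2059, Rational(1, 4228)))) = Add(-18000, Mul(-1, Rational(2059, 4228))) = Add(-18000, Rational(-2059, 4228)) = Rational(-76106059, 4228) ≈ -18001.)
Add(Mul(-42731, Pow(Function('a')(112, 133), -1)), Mul(Add(-19734, G), Pow(35493, -1))) = Add(Mul(-42731, Pow(Add(-74, Mul(-1, 112)), -1)), Mul(Add(-19734, Rational(-76106059, 4228)), Pow(35493, -1))) = Add(Mul(-42731, Pow(Add(-74, -112), -1)), Mul(Rational(-159541411, 4228), Rational(1, 35493))) = Add(Mul(-42731, Pow(-186, -1)), Rational(-159541411, 150064404)) = Add(Mul(-42731, Rational(-1, 186)), Rational(-159541411, 150064404)) = Add(Rational(42731, 186), Rational(-159541411, 150064404)) = Rational(1063787890813, 4651996524)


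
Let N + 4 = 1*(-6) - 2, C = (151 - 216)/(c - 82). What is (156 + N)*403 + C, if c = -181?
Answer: 15262481/263 ≈ 58032.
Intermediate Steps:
C = 65/263 (C = (151 - 216)/(-181 - 82) = -65/(-263) = -65*(-1/263) = 65/263 ≈ 0.24715)
N = -12 (N = -4 + (1*(-6) - 2) = -4 + (-6 - 2) = -4 - 8 = -12)
(156 + N)*403 + C = (156 - 12)*403 + 65/263 = 144*403 + 65/263 = 58032 + 65/263 = 15262481/263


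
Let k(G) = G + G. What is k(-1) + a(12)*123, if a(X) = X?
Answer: 1474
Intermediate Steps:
k(G) = 2*G
k(-1) + a(12)*123 = 2*(-1) + 12*123 = -2 + 1476 = 1474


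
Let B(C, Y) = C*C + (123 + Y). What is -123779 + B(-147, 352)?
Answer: -101695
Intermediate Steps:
B(C, Y) = 123 + Y + C² (B(C, Y) = C² + (123 + Y) = 123 + Y + C²)
-123779 + B(-147, 352) = -123779 + (123 + 352 + (-147)²) = -123779 + (123 + 352 + 21609) = -123779 + 22084 = -101695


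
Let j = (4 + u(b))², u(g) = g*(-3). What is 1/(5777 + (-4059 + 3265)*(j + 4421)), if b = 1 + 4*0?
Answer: -1/3505291 ≈ -2.8528e-7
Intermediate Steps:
b = 1 (b = 1 + 0 = 1)
u(g) = -3*g
j = 1 (j = (4 - 3*1)² = (4 - 3)² = 1² = 1)
1/(5777 + (-4059 + 3265)*(j + 4421)) = 1/(5777 + (-4059 + 3265)*(1 + 4421)) = 1/(5777 - 794*4422) = 1/(5777 - 3511068) = 1/(-3505291) = -1/3505291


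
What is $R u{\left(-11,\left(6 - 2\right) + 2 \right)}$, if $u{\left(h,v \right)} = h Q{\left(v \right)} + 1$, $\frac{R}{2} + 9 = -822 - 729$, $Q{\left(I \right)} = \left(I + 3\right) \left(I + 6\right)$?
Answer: $3703440$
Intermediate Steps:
$Q{\left(I \right)} = \left(3 + I\right) \left(6 + I\right)$
$R = -3120$ ($R = -18 + 2 \left(-822 - 729\right) = -18 + 2 \left(-1551\right) = -18 - 3102 = -3120$)
$u{\left(h,v \right)} = 1 + h \left(18 + v^{2} + 9 v\right)$ ($u{\left(h,v \right)} = h \left(18 + v^{2} + 9 v\right) + 1 = 1 + h \left(18 + v^{2} + 9 v\right)$)
$R u{\left(-11,\left(6 - 2\right) + 2 \right)} = - 3120 \left(1 - 11 \left(18 + \left(\left(6 - 2\right) + 2\right)^{2} + 9 \left(\left(6 - 2\right) + 2\right)\right)\right) = - 3120 \left(1 - 11 \left(18 + \left(4 + 2\right)^{2} + 9 \left(4 + 2\right)\right)\right) = - 3120 \left(1 - 11 \left(18 + 6^{2} + 9 \cdot 6\right)\right) = - 3120 \left(1 - 11 \left(18 + 36 + 54\right)\right) = - 3120 \left(1 - 1188\right) = \left(-3120\right) \left(-1187\right) = 3703440$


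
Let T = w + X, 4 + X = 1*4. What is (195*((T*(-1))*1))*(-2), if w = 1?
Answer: 390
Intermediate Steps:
X = 0 (X = -4 + 1*4 = -4 + 4 = 0)
T = 1 (T = 1 + 0 = 1)
(195*((T*(-1))*1))*(-2) = (195*((1*(-1))*1))*(-2) = (195*(-1*1))*(-2) = (195*(-1))*(-2) = -195*(-2) = 390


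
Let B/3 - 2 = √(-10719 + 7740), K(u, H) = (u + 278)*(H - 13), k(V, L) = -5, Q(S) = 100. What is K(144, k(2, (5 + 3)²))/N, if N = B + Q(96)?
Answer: -805176/38047 + 68364*I*√331/38047 ≈ -21.163 + 32.69*I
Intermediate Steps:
K(u, H) = (-13 + H)*(278 + u) (K(u, H) = (278 + u)*(-13 + H) = (-13 + H)*(278 + u))
B = 6 + 9*I*√331 (B = 6 + 3*√(-10719 + 7740) = 6 + 3*√(-2979) = 6 + 3*(3*I*√331) = 6 + 9*I*√331 ≈ 6.0 + 163.74*I)
N = 106 + 9*I*√331 (N = (6 + 9*I*√331) + 100 = 106 + 9*I*√331 ≈ 106.0 + 163.74*I)
K(144, k(2, (5 + 3)²))/N = (-3614 - 13*144 + 278*(-5) - 5*144)/(106 + 9*I*√331) = (-3614 - 1872 - 1390 - 720)/(106 + 9*I*√331) = -7596/(106 + 9*I*√331)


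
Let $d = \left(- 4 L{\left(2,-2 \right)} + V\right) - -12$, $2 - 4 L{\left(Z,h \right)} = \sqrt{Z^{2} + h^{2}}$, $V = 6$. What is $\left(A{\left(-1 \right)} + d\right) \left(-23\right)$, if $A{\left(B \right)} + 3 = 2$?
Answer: $-345 - 46 \sqrt{2} \approx -410.05$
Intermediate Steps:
$L{\left(Z,h \right)} = \frac{1}{2} - \frac{\sqrt{Z^{2} + h^{2}}}{4}$
$d = 16 + 2 \sqrt{2}$ ($d = \left(- 4 \left(\frac{1}{2} - \frac{\sqrt{2^{2} + \left(-2\right)^{2}}}{4}\right) + 6\right) - -12 = \left(- 4 \left(\frac{1}{2} - \frac{\sqrt{4 + 4}}{4}\right) + 6\right) + 12 = \left(- 4 \left(\frac{1}{2} - \frac{\sqrt{8}}{4}\right) + 6\right) + 12 = \left(- 4 \left(\frac{1}{2} - \frac{2 \sqrt{2}}{4}\right) + 6\right) + 12 = \left(- 4 \left(\frac{1}{2} - \frac{\sqrt{2}}{2}\right) + 6\right) + 12 = \left(\left(-2 + 2 \sqrt{2}\right) + 6\right) + 12 = \left(4 + 2 \sqrt{2}\right) + 12 = 16 + 2 \sqrt{2} \approx 18.828$)
$A{\left(B \right)} = -1$ ($A{\left(B \right)} = -3 + 2 = -1$)
$\left(A{\left(-1 \right)} + d\right) \left(-23\right) = \left(-1 + \left(16 + 2 \sqrt{2}\right)\right) \left(-23\right) = \left(15 + 2 \sqrt{2}\right) \left(-23\right) = -345 - 46 \sqrt{2}$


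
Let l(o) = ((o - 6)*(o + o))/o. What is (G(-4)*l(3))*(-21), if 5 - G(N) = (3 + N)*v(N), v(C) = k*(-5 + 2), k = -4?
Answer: 2142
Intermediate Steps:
v(C) = 12 (v(C) = -4*(-5 + 2) = -4*(-3) = 12)
G(N) = -31 - 12*N (G(N) = 5 - (3 + N)*12 = 5 - (36 + 12*N) = 5 + (-36 - 12*N) = -31 - 12*N)
l(o) = -12 + 2*o (l(o) = ((-6 + o)*(2*o))/o = (2*o*(-6 + o))/o = -12 + 2*o)
(G(-4)*l(3))*(-21) = ((-31 - 12*(-4))*(-12 + 2*3))*(-21) = ((-31 + 48)*(-12 + 6))*(-21) = (17*(-6))*(-21) = -102*(-21) = 2142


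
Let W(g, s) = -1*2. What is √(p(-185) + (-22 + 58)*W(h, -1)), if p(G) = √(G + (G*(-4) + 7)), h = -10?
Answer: √(-72 + √562) ≈ 6.9493*I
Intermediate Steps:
W(g, s) = -2
p(G) = √(7 - 3*G) (p(G) = √(G + (-4*G + 7)) = √(G + (7 - 4*G)) = √(7 - 3*G))
√(p(-185) + (-22 + 58)*W(h, -1)) = √(√(7 - 3*(-185)) + (-22 + 58)*(-2)) = √(√(7 + 555) + 36*(-2)) = √(√562 - 72) = √(-72 + √562)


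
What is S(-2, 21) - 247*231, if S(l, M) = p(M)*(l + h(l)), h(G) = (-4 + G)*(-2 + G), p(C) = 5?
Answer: -56947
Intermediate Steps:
S(l, M) = 40 - 25*l + 5*l**2 (S(l, M) = 5*(l + (8 + l**2 - 6*l)) = 5*(8 + l**2 - 5*l) = 40 - 25*l + 5*l**2)
S(-2, 21) - 247*231 = (40 - 25*(-2) + 5*(-2)**2) - 247*231 = (40 + 50 + 5*4) - 57057 = (40 + 50 + 20) - 57057 = 110 - 57057 = -56947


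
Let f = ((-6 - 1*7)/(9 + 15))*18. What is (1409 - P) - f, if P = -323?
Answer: 6967/4 ≈ 1741.8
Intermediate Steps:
f = -39/4 (f = ((-6 - 7)/24)*18 = ((1/24)*(-13))*18 = -13/24*18 = -39/4 ≈ -9.7500)
(1409 - P) - f = (1409 - 1*(-323)) - 1*(-39/4) = (1409 + 323) + 39/4 = 1732 + 39/4 = 6967/4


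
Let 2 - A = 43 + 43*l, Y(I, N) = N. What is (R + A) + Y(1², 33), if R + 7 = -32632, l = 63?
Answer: -35356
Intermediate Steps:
R = -32639 (R = -7 - 32632 = -32639)
A = -2750 (A = 2 - (43 + 43*63) = 2 - (43 + 2709) = 2 - 1*2752 = 2 - 2752 = -2750)
(R + A) + Y(1², 33) = (-32639 - 2750) + 33 = -35389 + 33 = -35356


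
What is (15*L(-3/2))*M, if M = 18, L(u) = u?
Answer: -405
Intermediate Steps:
(15*L(-3/2))*M = (15*(-3/2))*18 = -45/2*18 = -405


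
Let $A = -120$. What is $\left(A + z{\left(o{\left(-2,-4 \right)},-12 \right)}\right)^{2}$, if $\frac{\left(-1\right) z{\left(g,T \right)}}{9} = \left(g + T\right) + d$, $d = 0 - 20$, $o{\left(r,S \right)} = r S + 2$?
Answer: $6084$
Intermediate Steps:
$o{\left(r,S \right)} = 2 + S r$ ($o{\left(r,S \right)} = S r + 2 = 2 + S r$)
$d = -20$ ($d = 0 - 20 = -20$)
$z{\left(g,T \right)} = 180 - 9 T - 9 g$ ($z{\left(g,T \right)} = - 9 \left(\left(g + T\right) - 20\right) = - 9 \left(\left(T + g\right) - 20\right) = - 9 \left(-20 + T + g\right) = 180 - 9 T - 9 g$)
$\left(A + z{\left(o{\left(-2,-4 \right)},-12 \right)}\right)^{2} = \left(-120 - \left(-288 + 9 \left(2 - -8\right)\right)\right)^{2} = \left(-120 + \left(180 + 108 - 9 \left(2 + 8\right)\right)\right)^{2} = \left(-120 + \left(180 + 108 - 90\right)\right)^{2} = \left(-120 + 198\right)^{2} = 78^{2} = 6084$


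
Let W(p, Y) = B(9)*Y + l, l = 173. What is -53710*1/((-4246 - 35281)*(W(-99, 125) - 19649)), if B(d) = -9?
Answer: -53710/814295727 ≈ -6.5959e-5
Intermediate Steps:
W(p, Y) = 173 - 9*Y (W(p, Y) = -9*Y + 173 = 173 - 9*Y)
-53710*1/((-4246 - 35281)*(W(-99, 125) - 19649)) = -53710*1/((-4246 - 35281)*((173 - 9*125) - 19649)) = -53710*(-1/(39527*((173 - 1125) - 19649))) = -53710*(-1/(39527*(-952 - 19649))) = -53710/((-20601*(-39527))) = -53710/814295727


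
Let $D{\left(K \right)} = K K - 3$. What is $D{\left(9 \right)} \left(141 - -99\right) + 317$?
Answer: $19037$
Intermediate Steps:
$D{\left(K \right)} = -3 + K^{2}$ ($D{\left(K \right)} = K^{2} - 3 = -3 + K^{2}$)
$D{\left(9 \right)} \left(141 - -99\right) + 317 = \left(-3 + 9^{2}\right) \left(141 - -99\right) + 317 = \left(-3 + 81\right) \left(141 + 99\right) + 317 = 78 \cdot 240 + 317 = 18720 + 317 = 19037$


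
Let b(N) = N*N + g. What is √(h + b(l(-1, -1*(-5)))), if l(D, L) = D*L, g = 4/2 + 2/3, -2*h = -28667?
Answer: √517002/6 ≈ 119.84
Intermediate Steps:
h = 28667/2 (h = -½*(-28667) = 28667/2 ≈ 14334.)
g = 8/3 (g = 4*(½) + 2*(⅓) = 2 + ⅔ = 8/3 ≈ 2.6667)
b(N) = 8/3 + N² (b(N) = N*N + 8/3 = N² + 8/3 = 8/3 + N²)
√(h + b(l(-1, -1*(-5)))) = √(28667/2 + (8/3 + (-(-1)*(-5))²)) = √(28667/2 + (8/3 + (-1*5)²)) = √(28667/2 + (8/3 + (-5)²)) = √(28667/2 + (8/3 + 25)) = √(28667/2 + 83/3) = √(86167/6) = √517002/6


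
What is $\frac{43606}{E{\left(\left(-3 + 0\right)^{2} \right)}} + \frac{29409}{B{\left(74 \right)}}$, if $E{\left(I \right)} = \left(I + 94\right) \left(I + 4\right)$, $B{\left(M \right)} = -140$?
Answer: $- \frac{33273811}{187460} \approx -177.5$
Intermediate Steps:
$E{\left(I \right)} = \left(4 + I\right) \left(94 + I\right)$ ($E{\left(I \right)} = \left(94 + I\right) \left(4 + I\right) = \left(4 + I\right) \left(94 + I\right)$)
$\frac{43606}{E{\left(\left(-3 + 0\right)^{2} \right)}} + \frac{29409}{B{\left(74 \right)}} = \frac{43606}{376 + \left(\left(-3 + 0\right)^{2}\right)^{2} + 98 \left(-3 + 0\right)^{2}} + \frac{29409}{-140} = \frac{43606}{376 + \left(\left(-3\right)^{2}\right)^{2} + 98 \left(-3\right)^{2}} + 29409 \left(- \frac{1}{140}\right) = \frac{43606}{376 + 9^{2} + 98 \cdot 9} - \frac{29409}{140} = \frac{43606}{376 + 81 + 882} - \frac{29409}{140} = \frac{43606}{1339} - \frac{29409}{140} = - \frac{33273811}{187460}$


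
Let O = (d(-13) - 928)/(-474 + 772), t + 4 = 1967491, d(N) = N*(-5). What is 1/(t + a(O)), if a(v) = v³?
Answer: 26463592/52066130497657 ≈ 5.0827e-7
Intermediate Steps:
d(N) = -5*N
t = 1967487 (t = -4 + 1967491 = 1967487)
O = -863/298 (O = (-5*(-13) - 928)/(-474 + 772) = (65 - 928)/298 = -863*1/298 = -863/298 ≈ -2.8960)
1/(t + a(O)) = 1/(1967487 + (-863/298)³) = 1/(1967487 - 642735647/26463592) = 1/(52066130497657/26463592) = 26463592/52066130497657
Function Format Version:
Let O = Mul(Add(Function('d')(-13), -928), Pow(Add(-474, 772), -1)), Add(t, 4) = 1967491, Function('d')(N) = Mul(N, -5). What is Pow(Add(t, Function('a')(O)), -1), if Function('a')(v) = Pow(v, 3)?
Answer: Rational(26463592, 52066130497657) ≈ 5.0827e-7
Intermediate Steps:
Function('d')(N) = Mul(-5, N)
t = 1967487 (t = Add(-4, 1967491) = 1967487)
O = Rational(-863, 298) (O = Mul(Add(Mul(-5, -13), -928), Pow(Add(-474, 772), -1)) = Mul(Add(65, -928), Pow(298, -1)) = Mul(-863, Rational(1, 298)) = Rational(-863, 298) ≈ -2.8960)
Pow(Add(t, Function('a')(O)), -1) = Pow(Add(1967487, Pow(Rational(-863, 298), 3)), -1) = Pow(Add(1967487, Rational(-642735647, 26463592)), -1) = Pow(Rational(52066130497657, 26463592), -1) = Rational(26463592, 52066130497657)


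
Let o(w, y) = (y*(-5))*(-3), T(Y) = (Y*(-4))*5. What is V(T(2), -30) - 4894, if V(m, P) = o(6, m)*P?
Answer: 13106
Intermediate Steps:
T(Y) = -20*Y (T(Y) = -4*Y*5 = -20*Y)
o(w, y) = 15*y (o(w, y) = -5*y*(-3) = 15*y)
V(m, P) = 15*P*m (V(m, P) = (15*m)*P = 15*P*m)
V(T(2), -30) - 4894 = 15*(-30)*(-20*2) - 4894 = 15*(-30)*(-40) - 4894 = 18000 - 4894 = 13106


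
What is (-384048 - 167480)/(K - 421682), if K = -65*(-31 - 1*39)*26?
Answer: 275764/151691 ≈ 1.8179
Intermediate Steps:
K = 118300 (K = -65*(-31 - 39)*26 = -65*(-70)*26 = 4550*26 = 118300)
(-384048 - 167480)/(K - 421682) = (-384048 - 167480)/(118300 - 421682) = -551528/(-303382) = -551528*(-1/303382) = 275764/151691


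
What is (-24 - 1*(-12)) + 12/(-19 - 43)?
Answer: -378/31 ≈ -12.194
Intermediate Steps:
(-24 - 1*(-12)) + 12/(-19 - 43) = (-24 + 12) + 12/(-62) = -12 - 1/62*12 = -12 - 6/31 = -378/31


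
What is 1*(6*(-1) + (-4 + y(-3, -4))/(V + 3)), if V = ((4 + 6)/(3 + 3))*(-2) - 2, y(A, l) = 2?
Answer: -36/7 ≈ -5.1429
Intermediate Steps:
V = -16/3 (V = (10/6)*(-2) - 2 = (10*(⅙))*(-2) - 2 = (5/3)*(-2) - 2 = -10/3 - 2 = -16/3 ≈ -5.3333)
1*(6*(-1) + (-4 + y(-3, -4))/(V + 3)) = 1*(6*(-1) + (-4 + 2)/(-16/3 + 3)) = 1*(-6 - 2/(-7/3)) = 1*(-6 - 2*(-3/7)) = 1*(-6 + 6/7) = 1*(-36/7) = -36/7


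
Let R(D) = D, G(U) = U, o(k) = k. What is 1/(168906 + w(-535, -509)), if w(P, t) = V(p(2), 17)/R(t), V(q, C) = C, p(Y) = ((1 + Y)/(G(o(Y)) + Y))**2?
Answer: 509/85973137 ≈ 5.9205e-6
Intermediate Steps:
p(Y) = (1 + Y)**2/(4*Y**2) (p(Y) = ((1 + Y)/(Y + Y))**2 = ((1 + Y)/((2*Y)))**2 = ((1 + Y)*(1/(2*Y)))**2 = ((1 + Y)/(2*Y))**2 = (1 + Y)**2/(4*Y**2))
w(P, t) = 17/t
1/(168906 + w(-535, -509)) = 1/(168906 + 17/(-509)) = 1/(168906 + 17*(-1/509)) = 1/(168906 - 17/509) = 1/(85973137/509) = 509/85973137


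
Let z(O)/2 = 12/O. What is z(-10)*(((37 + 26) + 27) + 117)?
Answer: -2484/5 ≈ -496.80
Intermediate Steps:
z(O) = 24/O (z(O) = 2*(12/O) = 24/O)
z(-10)*(((37 + 26) + 27) + 117) = (24/(-10))*(((37 + 26) + 27) + 117) = (24*(-1/10))*((63 + 27) + 117) = -12*(90 + 117)/5 = -12/5*207 = -2484/5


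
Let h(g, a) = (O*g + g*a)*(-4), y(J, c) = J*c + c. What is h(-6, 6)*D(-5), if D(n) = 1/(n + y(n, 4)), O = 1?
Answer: -8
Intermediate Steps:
y(J, c) = c + J*c
h(g, a) = -4*g - 4*a*g (h(g, a) = (1*g + g*a)*(-4) = (g + a*g)*(-4) = -4*g - 4*a*g)
D(n) = 1/(4 + 5*n) (D(n) = 1/(n + 4*(1 + n)) = 1/(n + (4 + 4*n)) = 1/(4 + 5*n))
h(-6, 6)*D(-5) = (-4*(-6)*(1 + 6))/(4 + 5*(-5)) = (-4*(-6)*7)/(4 - 25) = 168/(-21) = 168*(-1/21) = -8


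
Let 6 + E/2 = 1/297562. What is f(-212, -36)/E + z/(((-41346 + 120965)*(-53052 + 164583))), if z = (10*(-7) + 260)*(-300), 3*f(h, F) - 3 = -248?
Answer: 15413673957033605/2264867244989517 ≈ 6.8055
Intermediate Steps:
E = -1785371/148781 (E = -12 + 2/297562 = -12 + 2*(1/297562) = -12 + 1/148781 = -1785371/148781 ≈ -12.000)
f(h, F) = -245/3 (f(h, F) = 1 + (⅓)*(-248) = 1 - 248/3 = -245/3)
z = -57000 (z = (-70 + 260)*(-300) = 190*(-300) = -57000)
f(-212, -36)/E + z/(((-41346 + 120965)*(-53052 + 164583))) = -245/(3*(-1785371/148781)) - 57000*1/((-53052 + 164583)*(-41346 + 120965)) = -245/3*(-148781/1785371) - 57000/(79619*111531) = 5207335/765159 - 57000/8879986689 = 5207335/765159 - 57000*1/8879986689 = 5207335/765159 - 19000/2959995563 = 15413673957033605/2264867244989517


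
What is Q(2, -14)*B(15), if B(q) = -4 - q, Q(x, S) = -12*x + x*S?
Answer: 988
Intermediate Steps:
Q(x, S) = -12*x + S*x
Q(2, -14)*B(15) = (2*(-12 - 14))*(-4 - 1*15) = (2*(-26))*(-4 - 15) = -52*(-19) = 988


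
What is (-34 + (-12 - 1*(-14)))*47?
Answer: -1504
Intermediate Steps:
(-34 + (-12 - 1*(-14)))*47 = (-34 + (-12 + 14))*47 = (-34 + 2)*47 = -32*47 = -1504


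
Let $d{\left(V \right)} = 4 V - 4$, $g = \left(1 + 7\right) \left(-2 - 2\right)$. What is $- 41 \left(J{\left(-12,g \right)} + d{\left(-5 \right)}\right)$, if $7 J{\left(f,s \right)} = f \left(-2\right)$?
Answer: $\frac{5904}{7} \approx 843.43$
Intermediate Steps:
$g = -32$ ($g = 8 \left(-4\right) = -32$)
$J{\left(f,s \right)} = - \frac{2 f}{7}$ ($J{\left(f,s \right)} = \frac{f \left(-2\right)}{7} = \frac{\left(-2\right) f}{7} = - \frac{2 f}{7}$)
$d{\left(V \right)} = -4 + 4 V$
$- 41 \left(J{\left(-12,g \right)} + d{\left(-5 \right)}\right) = - 41 \left(\left(- \frac{2}{7}\right) \left(-12\right) + \left(-4 + 4 \left(-5\right)\right)\right) = - 41 \left(\frac{24}{7} - 24\right) = \left(-41\right) \left(- \frac{144}{7}\right) = \frac{5904}{7}$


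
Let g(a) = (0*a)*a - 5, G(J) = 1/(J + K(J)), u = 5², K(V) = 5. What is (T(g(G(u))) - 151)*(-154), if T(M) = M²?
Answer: 19404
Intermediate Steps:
u = 25
G(J) = 1/(5 + J) (G(J) = 1/(J + 5) = 1/(5 + J))
g(a) = -5 (g(a) = 0*a - 5 = 0 - 5 = -5)
(T(g(G(u))) - 151)*(-154) = ((-5)² - 151)*(-154) = (25 - 151)*(-154) = -126*(-154) = 19404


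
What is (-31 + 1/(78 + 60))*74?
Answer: -158249/69 ≈ -2293.5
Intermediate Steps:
(-31 + 1/(78 + 60))*74 = (-31 + 1/138)*74 = -4277/138*74 = -158249/69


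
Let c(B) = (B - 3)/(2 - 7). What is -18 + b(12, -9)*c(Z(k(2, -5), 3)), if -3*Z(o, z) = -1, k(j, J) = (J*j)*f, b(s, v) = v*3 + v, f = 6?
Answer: -186/5 ≈ -37.200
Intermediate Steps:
b(s, v) = 4*v (b(s, v) = 3*v + v = 4*v)
k(j, J) = 6*J*j (k(j, J) = (J*j)*6 = 6*J*j)
Z(o, z) = ⅓ (Z(o, z) = -⅓*(-1) = ⅓)
c(B) = ⅗ - B/5 (c(B) = (-3 + B)/(-5) = (-3 + B)*(-⅕) = ⅗ - B/5)
-18 + b(12, -9)*c(Z(k(2, -5), 3)) = -18 + (4*(-9))*(⅗ - ⅕*⅓) = -18 - 36*(⅗ - 1/15) = -18 - 36*8/15 = -18 - 96/5 = -186/5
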